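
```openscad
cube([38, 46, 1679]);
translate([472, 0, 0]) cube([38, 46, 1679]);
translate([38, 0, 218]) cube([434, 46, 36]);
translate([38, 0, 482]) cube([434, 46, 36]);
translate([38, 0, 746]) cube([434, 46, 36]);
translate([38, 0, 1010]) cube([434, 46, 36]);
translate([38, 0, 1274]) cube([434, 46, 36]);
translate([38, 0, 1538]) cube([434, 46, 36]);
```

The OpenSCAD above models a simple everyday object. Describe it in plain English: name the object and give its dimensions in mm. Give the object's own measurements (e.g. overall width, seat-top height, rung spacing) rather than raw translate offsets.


A straight ladder. Two 38×46 mm vertical rails, 1679 mm tall, stand 510 mm apart (outside-to-outside) with their front faces coplanar on the −y side. 6 rungs, each 46 mm deep and 36 mm tall, span between the inner faces of the rails, front faces flush with the rails. The lowest rung's underside is at z = 218 mm and rungs are spaced 264 mm apart (underside to underside).


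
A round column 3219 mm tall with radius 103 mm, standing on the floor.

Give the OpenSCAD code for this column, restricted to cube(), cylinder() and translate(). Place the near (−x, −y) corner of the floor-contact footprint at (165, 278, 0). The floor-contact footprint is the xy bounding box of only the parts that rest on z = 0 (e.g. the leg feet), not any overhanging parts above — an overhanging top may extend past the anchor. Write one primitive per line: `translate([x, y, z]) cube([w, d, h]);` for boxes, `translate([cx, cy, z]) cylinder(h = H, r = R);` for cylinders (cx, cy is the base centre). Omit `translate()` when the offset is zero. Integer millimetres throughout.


translate([268, 381, 0]) cylinder(h = 3219, r = 103);


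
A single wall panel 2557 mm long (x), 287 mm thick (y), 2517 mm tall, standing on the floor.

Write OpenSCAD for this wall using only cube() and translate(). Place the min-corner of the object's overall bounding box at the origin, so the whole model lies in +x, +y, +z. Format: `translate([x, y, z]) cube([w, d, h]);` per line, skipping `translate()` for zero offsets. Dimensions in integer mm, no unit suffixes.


cube([2557, 287, 2517]);


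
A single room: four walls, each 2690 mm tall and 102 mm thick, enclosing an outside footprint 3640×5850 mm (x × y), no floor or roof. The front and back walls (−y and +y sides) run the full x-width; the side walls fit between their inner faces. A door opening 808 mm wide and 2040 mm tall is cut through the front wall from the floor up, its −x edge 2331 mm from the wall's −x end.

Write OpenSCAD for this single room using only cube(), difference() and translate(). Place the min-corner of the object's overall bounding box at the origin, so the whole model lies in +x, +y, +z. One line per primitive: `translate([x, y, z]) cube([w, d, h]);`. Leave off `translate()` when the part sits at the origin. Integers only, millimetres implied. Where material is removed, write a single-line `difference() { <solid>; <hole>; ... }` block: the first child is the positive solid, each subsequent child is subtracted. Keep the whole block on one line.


difference() { cube([3640, 102, 2690]); translate([2331, 0, 0]) cube([808, 102, 2040]); }
translate([0, 5748, 0]) cube([3640, 102, 2690]);
translate([0, 102, 0]) cube([102, 5646, 2690]);
translate([3538, 102, 0]) cube([102, 5646, 2690]);


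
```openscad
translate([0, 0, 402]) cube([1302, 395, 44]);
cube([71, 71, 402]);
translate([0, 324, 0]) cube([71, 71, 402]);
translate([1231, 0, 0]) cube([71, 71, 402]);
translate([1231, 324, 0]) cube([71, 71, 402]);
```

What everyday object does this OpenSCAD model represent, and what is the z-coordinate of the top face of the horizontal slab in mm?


A bench. The seat-top height is 446 mm.

A long slab on four corner posts — a bench. The slab sits at z = 402 with thickness 44, so the top is 402 + 44 = 446 mm.


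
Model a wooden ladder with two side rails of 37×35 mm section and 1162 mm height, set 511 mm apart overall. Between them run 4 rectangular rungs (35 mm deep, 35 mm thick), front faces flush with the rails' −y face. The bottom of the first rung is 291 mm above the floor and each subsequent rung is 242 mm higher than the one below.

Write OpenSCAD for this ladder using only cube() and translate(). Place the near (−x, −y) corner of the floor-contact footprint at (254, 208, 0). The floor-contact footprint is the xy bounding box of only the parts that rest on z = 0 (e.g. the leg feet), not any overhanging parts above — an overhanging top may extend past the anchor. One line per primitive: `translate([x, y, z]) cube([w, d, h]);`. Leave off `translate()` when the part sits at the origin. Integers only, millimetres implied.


// rung span = 511 - 2*37 = 437
// rung[k] z = 291 + k*242
translate([254, 208, 0]) cube([37, 35, 1162]);
translate([728, 208, 0]) cube([37, 35, 1162]);
translate([291, 208, 291]) cube([437, 35, 35]);
translate([291, 208, 533]) cube([437, 35, 35]);
translate([291, 208, 775]) cube([437, 35, 35]);
translate([291, 208, 1017]) cube([437, 35, 35]);


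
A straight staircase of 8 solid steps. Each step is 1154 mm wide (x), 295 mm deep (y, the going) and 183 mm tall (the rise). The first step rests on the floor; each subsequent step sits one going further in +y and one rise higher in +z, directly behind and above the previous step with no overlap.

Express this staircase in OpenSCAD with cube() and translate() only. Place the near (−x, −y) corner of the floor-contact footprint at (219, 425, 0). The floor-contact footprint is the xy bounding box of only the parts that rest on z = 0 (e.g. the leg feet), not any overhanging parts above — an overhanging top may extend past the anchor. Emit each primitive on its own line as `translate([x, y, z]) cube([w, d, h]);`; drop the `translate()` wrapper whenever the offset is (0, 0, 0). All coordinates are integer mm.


translate([219, 425, 0]) cube([1154, 295, 183]);
translate([219, 720, 183]) cube([1154, 295, 183]);
translate([219, 1015, 366]) cube([1154, 295, 183]);
translate([219, 1310, 549]) cube([1154, 295, 183]);
translate([219, 1605, 732]) cube([1154, 295, 183]);
translate([219, 1900, 915]) cube([1154, 295, 183]);
translate([219, 2195, 1098]) cube([1154, 295, 183]);
translate([219, 2490, 1281]) cube([1154, 295, 183]);


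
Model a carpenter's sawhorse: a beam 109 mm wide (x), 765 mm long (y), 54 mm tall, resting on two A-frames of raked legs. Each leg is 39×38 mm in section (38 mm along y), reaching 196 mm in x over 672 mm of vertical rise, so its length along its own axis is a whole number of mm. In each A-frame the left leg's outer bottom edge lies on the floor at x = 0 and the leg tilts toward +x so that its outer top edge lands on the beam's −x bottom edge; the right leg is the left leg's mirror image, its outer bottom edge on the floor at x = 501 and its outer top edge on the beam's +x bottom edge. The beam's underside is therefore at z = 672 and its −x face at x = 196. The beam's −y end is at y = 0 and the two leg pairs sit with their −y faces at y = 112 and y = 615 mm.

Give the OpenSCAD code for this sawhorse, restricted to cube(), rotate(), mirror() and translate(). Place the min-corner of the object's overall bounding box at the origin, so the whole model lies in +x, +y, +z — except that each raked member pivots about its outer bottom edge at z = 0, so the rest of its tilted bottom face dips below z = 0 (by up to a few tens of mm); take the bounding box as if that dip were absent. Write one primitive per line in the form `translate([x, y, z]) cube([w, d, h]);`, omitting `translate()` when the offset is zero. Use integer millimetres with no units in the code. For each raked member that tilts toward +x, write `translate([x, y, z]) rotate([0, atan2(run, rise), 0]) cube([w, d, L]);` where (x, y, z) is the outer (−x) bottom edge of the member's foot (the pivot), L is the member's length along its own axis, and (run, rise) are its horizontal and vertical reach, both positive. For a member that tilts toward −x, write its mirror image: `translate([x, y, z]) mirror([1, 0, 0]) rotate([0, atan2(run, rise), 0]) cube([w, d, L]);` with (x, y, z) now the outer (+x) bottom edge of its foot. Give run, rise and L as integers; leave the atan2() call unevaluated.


// leg length = √(196² + 672²) = 700
// right-leg outer foot x = 2·196 + 109 = 501
// beam min-corner = (196, 0, 672)
translate([196, 0, 672]) cube([109, 765, 54]);
translate([0, 112, 0]) rotate([0, atan2(196, 672), 0]) cube([39, 38, 700]);
translate([501, 112, 0]) mirror([1, 0, 0]) rotate([0, atan2(196, 672), 0]) cube([39, 38, 700]);
translate([0, 615, 0]) rotate([0, atan2(196, 672), 0]) cube([39, 38, 700]);
translate([501, 615, 0]) mirror([1, 0, 0]) rotate([0, atan2(196, 672), 0]) cube([39, 38, 700]);


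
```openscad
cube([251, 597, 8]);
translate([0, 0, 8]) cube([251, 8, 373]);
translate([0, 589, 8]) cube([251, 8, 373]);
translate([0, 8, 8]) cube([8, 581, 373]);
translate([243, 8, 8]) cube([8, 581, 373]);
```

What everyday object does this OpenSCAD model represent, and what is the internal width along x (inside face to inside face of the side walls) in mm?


An open box. The internal width is 235 mm.

A 251×597 base slab with four walls standing on it — an open box. The base is 251 mm wide and the walls are 8 mm thick, so the internal width is 251 − 2 × 8 = 235 mm.


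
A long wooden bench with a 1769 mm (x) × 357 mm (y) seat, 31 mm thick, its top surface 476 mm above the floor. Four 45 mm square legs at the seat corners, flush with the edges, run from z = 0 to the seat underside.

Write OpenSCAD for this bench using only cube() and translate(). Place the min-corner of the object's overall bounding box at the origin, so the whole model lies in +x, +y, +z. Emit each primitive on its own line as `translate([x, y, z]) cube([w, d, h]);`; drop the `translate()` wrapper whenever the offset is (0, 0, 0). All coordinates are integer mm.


translate([0, 0, 445]) cube([1769, 357, 31]);
cube([45, 45, 445]);
translate([0, 312, 0]) cube([45, 45, 445]);
translate([1724, 0, 0]) cube([45, 45, 445]);
translate([1724, 312, 0]) cube([45, 45, 445]);


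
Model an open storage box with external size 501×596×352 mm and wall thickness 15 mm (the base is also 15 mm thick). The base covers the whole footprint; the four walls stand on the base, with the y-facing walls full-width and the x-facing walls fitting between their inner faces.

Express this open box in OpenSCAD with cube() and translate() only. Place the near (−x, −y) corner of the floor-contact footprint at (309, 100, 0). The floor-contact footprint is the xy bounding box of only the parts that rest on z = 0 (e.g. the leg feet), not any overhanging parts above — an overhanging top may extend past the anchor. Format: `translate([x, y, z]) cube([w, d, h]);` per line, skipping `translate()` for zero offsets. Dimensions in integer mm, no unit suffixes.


translate([309, 100, 0]) cube([501, 596, 15]);
translate([309, 100, 15]) cube([501, 15, 337]);
translate([309, 681, 15]) cube([501, 15, 337]);
translate([309, 115, 15]) cube([15, 566, 337]);
translate([795, 115, 15]) cube([15, 566, 337]);


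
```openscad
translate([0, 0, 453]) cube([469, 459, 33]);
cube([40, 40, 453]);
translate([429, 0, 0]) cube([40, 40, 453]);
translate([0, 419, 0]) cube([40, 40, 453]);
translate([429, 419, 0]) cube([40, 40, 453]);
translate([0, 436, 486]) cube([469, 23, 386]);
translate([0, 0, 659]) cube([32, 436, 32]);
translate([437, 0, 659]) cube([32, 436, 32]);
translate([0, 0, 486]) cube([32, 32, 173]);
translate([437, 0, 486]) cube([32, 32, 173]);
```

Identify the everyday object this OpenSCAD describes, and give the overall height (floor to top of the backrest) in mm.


A chair. The overall height is 872 mm.

A slab on four corner posts with a tall panel at the back — a chair. The seat slab sits at z = 453 with thickness 33, and the 386 mm backrest starts at the seat top, so the overall height is 453 + 33 + 386 = 872 mm.


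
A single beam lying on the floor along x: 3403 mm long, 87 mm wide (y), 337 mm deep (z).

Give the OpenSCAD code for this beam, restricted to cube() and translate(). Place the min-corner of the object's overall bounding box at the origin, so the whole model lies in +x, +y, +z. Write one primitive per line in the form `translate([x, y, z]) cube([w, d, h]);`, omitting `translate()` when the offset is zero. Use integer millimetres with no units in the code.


cube([3403, 87, 337]);


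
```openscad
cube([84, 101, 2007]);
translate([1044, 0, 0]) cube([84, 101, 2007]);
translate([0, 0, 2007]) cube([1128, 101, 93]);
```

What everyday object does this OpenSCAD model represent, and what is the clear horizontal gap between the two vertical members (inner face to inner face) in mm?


A door frame. The clear opening width is 960 mm.

Two 2007 mm tall posts with a header on top — a door frame. The left jamb is 84 mm wide at x = 0; the right jamb starts at x = 1044. The clear opening is 1044 − 84 = 960 mm.


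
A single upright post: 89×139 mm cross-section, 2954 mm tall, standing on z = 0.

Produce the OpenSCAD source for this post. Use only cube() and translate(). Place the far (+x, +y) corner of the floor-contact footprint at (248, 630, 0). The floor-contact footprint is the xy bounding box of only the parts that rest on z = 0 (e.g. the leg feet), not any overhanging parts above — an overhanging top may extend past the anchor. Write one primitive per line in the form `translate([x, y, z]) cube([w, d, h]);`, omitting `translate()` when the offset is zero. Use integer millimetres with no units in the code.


translate([159, 491, 0]) cube([89, 139, 2954]);


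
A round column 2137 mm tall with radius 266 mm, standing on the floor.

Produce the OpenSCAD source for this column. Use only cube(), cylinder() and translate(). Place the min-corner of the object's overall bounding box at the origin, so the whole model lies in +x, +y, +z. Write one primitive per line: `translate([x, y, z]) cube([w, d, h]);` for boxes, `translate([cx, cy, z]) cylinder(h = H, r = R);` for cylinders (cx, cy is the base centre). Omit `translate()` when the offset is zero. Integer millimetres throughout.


translate([266, 266, 0]) cylinder(h = 2137, r = 266);


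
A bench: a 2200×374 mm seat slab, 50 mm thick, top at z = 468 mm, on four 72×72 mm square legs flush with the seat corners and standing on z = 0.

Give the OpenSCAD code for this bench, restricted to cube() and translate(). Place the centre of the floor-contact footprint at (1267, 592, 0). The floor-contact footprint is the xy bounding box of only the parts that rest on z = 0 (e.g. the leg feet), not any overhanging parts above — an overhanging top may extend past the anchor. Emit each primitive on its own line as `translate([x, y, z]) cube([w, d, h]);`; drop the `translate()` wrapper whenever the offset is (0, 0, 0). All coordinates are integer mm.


translate([167, 405, 418]) cube([2200, 374, 50]);
translate([167, 405, 0]) cube([72, 72, 418]);
translate([167, 707, 0]) cube([72, 72, 418]);
translate([2295, 405, 0]) cube([72, 72, 418]);
translate([2295, 707, 0]) cube([72, 72, 418]);


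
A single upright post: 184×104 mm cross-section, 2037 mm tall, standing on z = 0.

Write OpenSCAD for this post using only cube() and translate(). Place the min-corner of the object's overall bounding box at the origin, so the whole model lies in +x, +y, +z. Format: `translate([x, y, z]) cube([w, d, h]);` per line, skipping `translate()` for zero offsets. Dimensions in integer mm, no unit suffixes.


cube([184, 104, 2037]);


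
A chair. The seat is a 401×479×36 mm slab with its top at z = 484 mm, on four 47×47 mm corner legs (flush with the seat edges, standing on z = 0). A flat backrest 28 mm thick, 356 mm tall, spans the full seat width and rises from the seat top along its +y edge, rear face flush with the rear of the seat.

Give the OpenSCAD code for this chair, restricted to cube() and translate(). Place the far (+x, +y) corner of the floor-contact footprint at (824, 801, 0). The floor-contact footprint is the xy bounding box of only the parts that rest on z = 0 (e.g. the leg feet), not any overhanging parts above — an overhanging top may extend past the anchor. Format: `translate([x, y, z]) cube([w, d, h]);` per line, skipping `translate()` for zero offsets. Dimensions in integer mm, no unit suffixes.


translate([423, 322, 448]) cube([401, 479, 36]);
translate([423, 322, 0]) cube([47, 47, 448]);
translate([777, 322, 0]) cube([47, 47, 448]);
translate([423, 754, 0]) cube([47, 47, 448]);
translate([777, 754, 0]) cube([47, 47, 448]);
translate([423, 773, 484]) cube([401, 28, 356]);


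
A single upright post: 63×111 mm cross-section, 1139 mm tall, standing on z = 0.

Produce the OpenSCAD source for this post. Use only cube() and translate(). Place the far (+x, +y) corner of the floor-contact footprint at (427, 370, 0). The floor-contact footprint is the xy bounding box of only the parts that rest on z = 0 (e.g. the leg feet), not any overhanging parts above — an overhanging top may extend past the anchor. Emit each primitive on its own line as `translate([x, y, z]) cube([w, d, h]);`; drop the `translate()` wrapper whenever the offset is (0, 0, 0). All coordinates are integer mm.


translate([364, 259, 0]) cube([63, 111, 1139]);


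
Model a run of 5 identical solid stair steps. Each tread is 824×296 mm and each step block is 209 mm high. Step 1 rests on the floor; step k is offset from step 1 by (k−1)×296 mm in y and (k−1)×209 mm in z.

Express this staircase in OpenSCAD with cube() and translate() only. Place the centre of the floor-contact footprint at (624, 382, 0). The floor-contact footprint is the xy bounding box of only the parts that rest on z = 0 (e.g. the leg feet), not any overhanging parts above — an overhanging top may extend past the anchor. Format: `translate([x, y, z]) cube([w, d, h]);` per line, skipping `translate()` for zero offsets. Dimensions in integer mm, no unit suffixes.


translate([212, 234, 0]) cube([824, 296, 209]);
translate([212, 530, 209]) cube([824, 296, 209]);
translate([212, 826, 418]) cube([824, 296, 209]);
translate([212, 1122, 627]) cube([824, 296, 209]);
translate([212, 1418, 836]) cube([824, 296, 209]);


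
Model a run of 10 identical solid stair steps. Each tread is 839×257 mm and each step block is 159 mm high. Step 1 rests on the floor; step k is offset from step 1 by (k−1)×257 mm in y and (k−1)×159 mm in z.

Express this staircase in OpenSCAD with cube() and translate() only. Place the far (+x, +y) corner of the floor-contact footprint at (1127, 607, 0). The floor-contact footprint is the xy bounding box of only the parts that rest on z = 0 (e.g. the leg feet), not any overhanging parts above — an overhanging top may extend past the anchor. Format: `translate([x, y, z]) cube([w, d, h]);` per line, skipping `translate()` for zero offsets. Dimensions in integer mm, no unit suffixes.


translate([288, 350, 0]) cube([839, 257, 159]);
translate([288, 607, 159]) cube([839, 257, 159]);
translate([288, 864, 318]) cube([839, 257, 159]);
translate([288, 1121, 477]) cube([839, 257, 159]);
translate([288, 1378, 636]) cube([839, 257, 159]);
translate([288, 1635, 795]) cube([839, 257, 159]);
translate([288, 1892, 954]) cube([839, 257, 159]);
translate([288, 2149, 1113]) cube([839, 257, 159]);
translate([288, 2406, 1272]) cube([839, 257, 159]);
translate([288, 2663, 1431]) cube([839, 257, 159]);


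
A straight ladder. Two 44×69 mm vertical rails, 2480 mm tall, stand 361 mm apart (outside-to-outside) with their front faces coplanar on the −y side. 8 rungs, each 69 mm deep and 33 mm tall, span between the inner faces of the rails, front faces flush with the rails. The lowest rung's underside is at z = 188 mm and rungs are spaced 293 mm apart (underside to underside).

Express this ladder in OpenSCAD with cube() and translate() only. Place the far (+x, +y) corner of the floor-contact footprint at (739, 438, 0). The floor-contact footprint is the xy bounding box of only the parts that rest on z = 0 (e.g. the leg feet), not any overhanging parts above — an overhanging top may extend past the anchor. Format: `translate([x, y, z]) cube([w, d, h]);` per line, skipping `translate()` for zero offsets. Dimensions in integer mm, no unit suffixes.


translate([378, 369, 0]) cube([44, 69, 2480]);
translate([695, 369, 0]) cube([44, 69, 2480]);
translate([422, 369, 188]) cube([273, 69, 33]);
translate([422, 369, 481]) cube([273, 69, 33]);
translate([422, 369, 774]) cube([273, 69, 33]);
translate([422, 369, 1067]) cube([273, 69, 33]);
translate([422, 369, 1360]) cube([273, 69, 33]);
translate([422, 369, 1653]) cube([273, 69, 33]);
translate([422, 369, 1946]) cube([273, 69, 33]);
translate([422, 369, 2239]) cube([273, 69, 33]);


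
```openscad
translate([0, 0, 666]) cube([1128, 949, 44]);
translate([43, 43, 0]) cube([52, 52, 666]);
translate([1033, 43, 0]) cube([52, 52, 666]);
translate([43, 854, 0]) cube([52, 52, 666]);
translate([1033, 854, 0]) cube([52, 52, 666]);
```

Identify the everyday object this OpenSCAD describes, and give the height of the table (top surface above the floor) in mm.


A table. The table height is 710 mm.

A 1128×949×44 slab sits at z = 666 on four 52 mm square posts — a table. The top surface is at 666 + 44 = 710 mm.


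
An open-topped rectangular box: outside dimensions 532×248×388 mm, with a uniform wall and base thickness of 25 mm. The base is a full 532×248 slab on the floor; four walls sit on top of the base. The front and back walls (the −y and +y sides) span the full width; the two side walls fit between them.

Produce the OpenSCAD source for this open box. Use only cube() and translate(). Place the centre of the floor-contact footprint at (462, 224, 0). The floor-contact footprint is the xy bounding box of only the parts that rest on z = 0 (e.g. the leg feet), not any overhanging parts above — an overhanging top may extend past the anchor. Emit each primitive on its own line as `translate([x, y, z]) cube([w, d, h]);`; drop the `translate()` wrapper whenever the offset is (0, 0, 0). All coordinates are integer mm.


translate([196, 100, 0]) cube([532, 248, 25]);
translate([196, 100, 25]) cube([532, 25, 363]);
translate([196, 323, 25]) cube([532, 25, 363]);
translate([196, 125, 25]) cube([25, 198, 363]);
translate([703, 125, 25]) cube([25, 198, 363]);


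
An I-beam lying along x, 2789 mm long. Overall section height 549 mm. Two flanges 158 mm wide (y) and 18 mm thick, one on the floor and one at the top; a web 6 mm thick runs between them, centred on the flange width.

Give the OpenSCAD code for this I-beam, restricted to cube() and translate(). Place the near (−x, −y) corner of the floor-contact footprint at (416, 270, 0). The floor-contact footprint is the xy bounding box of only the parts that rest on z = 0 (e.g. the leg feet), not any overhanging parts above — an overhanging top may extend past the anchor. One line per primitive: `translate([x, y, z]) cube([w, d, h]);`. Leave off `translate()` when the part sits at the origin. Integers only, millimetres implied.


translate([416, 270, 0]) cube([2789, 158, 18]);
translate([416, 346, 18]) cube([2789, 6, 513]);
translate([416, 270, 531]) cube([2789, 158, 18]);


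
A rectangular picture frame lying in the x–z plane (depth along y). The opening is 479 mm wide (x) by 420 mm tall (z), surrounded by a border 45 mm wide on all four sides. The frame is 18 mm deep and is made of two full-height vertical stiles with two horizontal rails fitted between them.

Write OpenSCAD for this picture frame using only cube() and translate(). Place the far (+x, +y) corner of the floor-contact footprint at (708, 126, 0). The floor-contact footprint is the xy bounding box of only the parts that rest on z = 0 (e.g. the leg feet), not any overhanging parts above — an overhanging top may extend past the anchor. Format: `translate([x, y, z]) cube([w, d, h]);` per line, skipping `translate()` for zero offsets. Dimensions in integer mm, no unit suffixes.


translate([139, 108, 0]) cube([45, 18, 510]);
translate([663, 108, 0]) cube([45, 18, 510]);
translate([184, 108, 0]) cube([479, 18, 45]);
translate([184, 108, 465]) cube([479, 18, 45]);


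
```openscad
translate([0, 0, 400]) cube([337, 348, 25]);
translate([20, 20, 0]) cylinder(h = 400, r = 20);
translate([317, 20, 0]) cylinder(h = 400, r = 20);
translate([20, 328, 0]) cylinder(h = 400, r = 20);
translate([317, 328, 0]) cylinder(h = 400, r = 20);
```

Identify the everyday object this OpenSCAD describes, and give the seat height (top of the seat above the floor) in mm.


A stool. The seat height is 425 mm.

A 337×348×25 slab at z = 400 on four corner cylinders — a stool. The seat top is 400 + 25 = 425 mm.


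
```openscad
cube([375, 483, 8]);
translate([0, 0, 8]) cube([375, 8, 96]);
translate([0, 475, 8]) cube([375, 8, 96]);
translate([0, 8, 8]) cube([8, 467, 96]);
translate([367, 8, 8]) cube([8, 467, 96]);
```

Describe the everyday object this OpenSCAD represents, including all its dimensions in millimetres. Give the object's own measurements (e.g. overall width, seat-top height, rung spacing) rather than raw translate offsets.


An open-topped rectangular box: outside dimensions 375×483×104 mm, with a uniform wall and base thickness of 8 mm. The base is a full 375×483 slab on the floor; four walls sit on top of the base. The front and back walls (the −y and +y sides) span the full width; the two side walls fit between them.


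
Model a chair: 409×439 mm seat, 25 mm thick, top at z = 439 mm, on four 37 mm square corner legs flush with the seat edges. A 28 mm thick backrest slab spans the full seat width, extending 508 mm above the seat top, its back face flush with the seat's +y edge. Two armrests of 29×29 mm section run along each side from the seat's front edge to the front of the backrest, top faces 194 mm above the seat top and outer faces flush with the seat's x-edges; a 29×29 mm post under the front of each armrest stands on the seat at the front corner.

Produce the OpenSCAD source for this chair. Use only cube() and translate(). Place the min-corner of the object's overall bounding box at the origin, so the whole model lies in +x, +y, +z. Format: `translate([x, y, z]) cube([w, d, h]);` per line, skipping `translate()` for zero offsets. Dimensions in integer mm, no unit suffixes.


// leg_h = 439 - 25 = 414
// arm post h = 194 - 29 = 165
translate([0, 0, 414]) cube([409, 439, 25]);
cube([37, 37, 414]);
translate([372, 0, 0]) cube([37, 37, 414]);
translate([0, 402, 0]) cube([37, 37, 414]);
translate([372, 402, 0]) cube([37, 37, 414]);
translate([0, 411, 439]) cube([409, 28, 508]);
translate([0, 0, 604]) cube([29, 411, 29]);
translate([380, 0, 604]) cube([29, 411, 29]);
translate([0, 0, 439]) cube([29, 29, 165]);
translate([380, 0, 439]) cube([29, 29, 165]);


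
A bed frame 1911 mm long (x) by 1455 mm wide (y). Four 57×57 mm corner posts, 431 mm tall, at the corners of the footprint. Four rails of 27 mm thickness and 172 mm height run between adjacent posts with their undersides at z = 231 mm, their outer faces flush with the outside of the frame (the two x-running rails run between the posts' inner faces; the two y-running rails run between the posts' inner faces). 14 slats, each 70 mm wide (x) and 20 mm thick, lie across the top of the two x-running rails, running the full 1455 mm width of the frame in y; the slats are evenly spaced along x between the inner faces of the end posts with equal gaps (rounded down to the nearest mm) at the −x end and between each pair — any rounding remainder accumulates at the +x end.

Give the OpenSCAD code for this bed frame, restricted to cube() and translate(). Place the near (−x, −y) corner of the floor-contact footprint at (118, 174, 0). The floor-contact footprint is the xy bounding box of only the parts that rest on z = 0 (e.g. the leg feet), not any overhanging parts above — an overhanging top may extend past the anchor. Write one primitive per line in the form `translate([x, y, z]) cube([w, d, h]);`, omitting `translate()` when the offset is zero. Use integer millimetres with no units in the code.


// slat z = rail_z + rail_h = 231 + 172 = 403
// slat gap = ⌊(1797 − 14·70) / 15⌋ = 54
translate([118, 174, 0]) cube([57, 57, 431]);
translate([118, 1572, 0]) cube([57, 57, 431]);
translate([1972, 174, 0]) cube([57, 57, 431]);
translate([1972, 1572, 0]) cube([57, 57, 431]);
translate([175, 174, 231]) cube([1797, 27, 172]);
translate([175, 1602, 231]) cube([1797, 27, 172]);
translate([118, 231, 231]) cube([27, 1341, 172]);
translate([2002, 231, 231]) cube([27, 1341, 172]);
translate([229, 174, 403]) cube([70, 1455, 20]);
translate([353, 174, 403]) cube([70, 1455, 20]);
translate([477, 174, 403]) cube([70, 1455, 20]);
translate([601, 174, 403]) cube([70, 1455, 20]);
translate([725, 174, 403]) cube([70, 1455, 20]);
translate([849, 174, 403]) cube([70, 1455, 20]);
translate([973, 174, 403]) cube([70, 1455, 20]);
translate([1097, 174, 403]) cube([70, 1455, 20]);
translate([1221, 174, 403]) cube([70, 1455, 20]);
translate([1345, 174, 403]) cube([70, 1455, 20]);
translate([1469, 174, 403]) cube([70, 1455, 20]);
translate([1593, 174, 403]) cube([70, 1455, 20]);
translate([1717, 174, 403]) cube([70, 1455, 20]);
translate([1841, 174, 403]) cube([70, 1455, 20]);


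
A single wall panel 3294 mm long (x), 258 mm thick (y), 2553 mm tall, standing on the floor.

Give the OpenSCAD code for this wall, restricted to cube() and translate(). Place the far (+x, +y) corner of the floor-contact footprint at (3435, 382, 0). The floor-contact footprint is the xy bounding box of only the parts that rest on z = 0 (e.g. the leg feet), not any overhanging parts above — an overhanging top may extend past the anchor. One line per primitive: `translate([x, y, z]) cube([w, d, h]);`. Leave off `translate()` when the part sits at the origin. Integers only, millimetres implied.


translate([141, 124, 0]) cube([3294, 258, 2553]);


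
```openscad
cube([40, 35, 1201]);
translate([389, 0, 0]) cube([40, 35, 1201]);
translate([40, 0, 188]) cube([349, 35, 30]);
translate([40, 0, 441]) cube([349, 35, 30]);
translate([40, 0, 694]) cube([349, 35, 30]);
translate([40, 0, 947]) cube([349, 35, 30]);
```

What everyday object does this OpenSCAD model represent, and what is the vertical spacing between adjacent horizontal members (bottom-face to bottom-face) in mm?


A ladder. The rung spacing is 253 mm.

Two tall 40×35 posts with 4 short bars between them — a ladder. Adjacent rungs sit at z = 188 and z = 441, so the spacing is 441 − 188 = 253 mm.


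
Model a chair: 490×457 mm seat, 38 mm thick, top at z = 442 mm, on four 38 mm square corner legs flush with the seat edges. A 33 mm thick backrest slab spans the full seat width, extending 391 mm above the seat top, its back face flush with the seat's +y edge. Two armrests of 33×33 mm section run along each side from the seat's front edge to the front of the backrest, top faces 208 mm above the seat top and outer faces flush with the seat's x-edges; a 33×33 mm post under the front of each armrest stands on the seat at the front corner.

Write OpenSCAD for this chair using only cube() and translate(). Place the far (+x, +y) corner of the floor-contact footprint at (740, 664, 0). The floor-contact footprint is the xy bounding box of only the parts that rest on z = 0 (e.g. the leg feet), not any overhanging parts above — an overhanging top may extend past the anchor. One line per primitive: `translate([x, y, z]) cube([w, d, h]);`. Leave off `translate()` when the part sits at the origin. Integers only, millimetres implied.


translate([250, 207, 404]) cube([490, 457, 38]);
translate([250, 207, 0]) cube([38, 38, 404]);
translate([702, 207, 0]) cube([38, 38, 404]);
translate([250, 626, 0]) cube([38, 38, 404]);
translate([702, 626, 0]) cube([38, 38, 404]);
translate([250, 631, 442]) cube([490, 33, 391]);
translate([250, 207, 617]) cube([33, 424, 33]);
translate([707, 207, 617]) cube([33, 424, 33]);
translate([250, 207, 442]) cube([33, 33, 175]);
translate([707, 207, 442]) cube([33, 33, 175]);


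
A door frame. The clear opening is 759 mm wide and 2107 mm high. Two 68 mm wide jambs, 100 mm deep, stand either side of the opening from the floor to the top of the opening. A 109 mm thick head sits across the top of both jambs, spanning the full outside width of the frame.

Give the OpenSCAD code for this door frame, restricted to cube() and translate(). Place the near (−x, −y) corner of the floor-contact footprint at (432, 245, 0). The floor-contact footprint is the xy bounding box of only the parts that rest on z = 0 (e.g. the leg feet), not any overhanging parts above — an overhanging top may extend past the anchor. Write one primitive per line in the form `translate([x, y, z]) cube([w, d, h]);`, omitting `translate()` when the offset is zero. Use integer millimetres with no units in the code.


translate([432, 245, 0]) cube([68, 100, 2107]);
translate([1259, 245, 0]) cube([68, 100, 2107]);
translate([432, 245, 2107]) cube([895, 100, 109]);


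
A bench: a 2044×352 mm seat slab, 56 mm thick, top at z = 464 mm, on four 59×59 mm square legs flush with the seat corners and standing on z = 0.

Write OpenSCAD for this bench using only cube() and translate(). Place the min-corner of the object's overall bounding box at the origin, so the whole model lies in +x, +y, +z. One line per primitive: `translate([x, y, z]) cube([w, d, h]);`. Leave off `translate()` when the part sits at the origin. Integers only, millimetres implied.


translate([0, 0, 408]) cube([2044, 352, 56]);
cube([59, 59, 408]);
translate([0, 293, 0]) cube([59, 59, 408]);
translate([1985, 0, 0]) cube([59, 59, 408]);
translate([1985, 293, 0]) cube([59, 59, 408]);


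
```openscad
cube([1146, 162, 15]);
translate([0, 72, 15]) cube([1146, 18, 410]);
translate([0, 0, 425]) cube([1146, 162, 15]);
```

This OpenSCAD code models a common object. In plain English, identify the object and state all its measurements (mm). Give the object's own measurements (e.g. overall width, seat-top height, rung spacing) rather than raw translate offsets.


An I-beam lying along x, 1146 mm long. Overall section height 440 mm. Two flanges 162 mm wide (y) and 15 mm thick, one on the floor and one at the top; a web 18 mm thick runs between them, centred on the flange width.


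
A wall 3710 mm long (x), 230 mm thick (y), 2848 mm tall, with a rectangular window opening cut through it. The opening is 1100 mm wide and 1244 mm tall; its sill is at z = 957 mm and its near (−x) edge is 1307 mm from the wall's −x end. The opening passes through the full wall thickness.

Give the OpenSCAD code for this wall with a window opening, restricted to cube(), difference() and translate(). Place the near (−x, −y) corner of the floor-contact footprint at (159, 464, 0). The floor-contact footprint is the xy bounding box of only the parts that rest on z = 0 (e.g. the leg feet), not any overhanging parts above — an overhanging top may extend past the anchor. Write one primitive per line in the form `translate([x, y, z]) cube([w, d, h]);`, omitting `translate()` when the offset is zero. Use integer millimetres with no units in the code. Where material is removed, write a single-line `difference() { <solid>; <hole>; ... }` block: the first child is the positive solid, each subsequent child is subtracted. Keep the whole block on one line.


difference() { translate([159, 464, 0]) cube([3710, 230, 2848]); translate([1466, 464, 957]) cube([1100, 230, 1244]); }


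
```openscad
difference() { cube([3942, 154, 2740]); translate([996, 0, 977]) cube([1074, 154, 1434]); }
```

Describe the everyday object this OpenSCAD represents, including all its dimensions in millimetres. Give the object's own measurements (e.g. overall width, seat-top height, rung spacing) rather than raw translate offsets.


A wall 3942 mm long (x), 154 mm thick (y), 2740 mm tall, with a rectangular window opening cut through it. The opening is 1074 mm wide and 1434 mm tall; its sill is at z = 977 mm and its near (−x) edge is 996 mm from the wall's −x end. The opening passes through the full wall thickness.


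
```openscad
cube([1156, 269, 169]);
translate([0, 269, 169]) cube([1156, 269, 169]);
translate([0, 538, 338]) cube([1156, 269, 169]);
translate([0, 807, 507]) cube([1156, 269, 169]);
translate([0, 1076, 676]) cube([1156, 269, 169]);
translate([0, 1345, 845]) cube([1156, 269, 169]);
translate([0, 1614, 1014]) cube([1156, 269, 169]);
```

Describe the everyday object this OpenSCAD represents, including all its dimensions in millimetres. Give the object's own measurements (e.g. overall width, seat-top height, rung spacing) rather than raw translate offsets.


A straight staircase of 7 solid steps. Each step is 1156 mm wide (x), 269 mm deep (y, the going) and 169 mm tall (the rise). The first step rests on the floor; each subsequent step sits one going further in +y and one rise higher in +z, directly behind and above the previous step with no overlap.


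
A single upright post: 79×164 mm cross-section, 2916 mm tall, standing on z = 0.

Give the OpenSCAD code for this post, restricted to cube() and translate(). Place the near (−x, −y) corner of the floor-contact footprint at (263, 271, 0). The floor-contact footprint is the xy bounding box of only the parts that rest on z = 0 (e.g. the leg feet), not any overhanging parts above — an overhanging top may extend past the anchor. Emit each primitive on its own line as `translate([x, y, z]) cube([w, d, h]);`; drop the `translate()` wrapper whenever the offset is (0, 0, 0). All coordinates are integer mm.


translate([263, 271, 0]) cube([79, 164, 2916]);


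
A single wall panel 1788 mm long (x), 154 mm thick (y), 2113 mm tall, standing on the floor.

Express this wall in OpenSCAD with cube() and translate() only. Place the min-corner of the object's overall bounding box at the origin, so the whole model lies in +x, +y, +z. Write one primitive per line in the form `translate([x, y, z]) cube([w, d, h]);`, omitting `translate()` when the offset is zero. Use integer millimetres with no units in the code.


cube([1788, 154, 2113]);


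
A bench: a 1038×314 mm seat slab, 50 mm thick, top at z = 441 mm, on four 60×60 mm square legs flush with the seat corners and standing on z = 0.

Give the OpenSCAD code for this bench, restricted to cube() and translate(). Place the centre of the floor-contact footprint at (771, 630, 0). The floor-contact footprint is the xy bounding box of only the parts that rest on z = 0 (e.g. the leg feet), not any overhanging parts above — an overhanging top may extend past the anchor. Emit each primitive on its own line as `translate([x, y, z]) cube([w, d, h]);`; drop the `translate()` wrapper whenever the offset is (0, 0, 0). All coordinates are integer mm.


translate([252, 473, 391]) cube([1038, 314, 50]);
translate([252, 473, 0]) cube([60, 60, 391]);
translate([252, 727, 0]) cube([60, 60, 391]);
translate([1230, 473, 0]) cube([60, 60, 391]);
translate([1230, 727, 0]) cube([60, 60, 391]);


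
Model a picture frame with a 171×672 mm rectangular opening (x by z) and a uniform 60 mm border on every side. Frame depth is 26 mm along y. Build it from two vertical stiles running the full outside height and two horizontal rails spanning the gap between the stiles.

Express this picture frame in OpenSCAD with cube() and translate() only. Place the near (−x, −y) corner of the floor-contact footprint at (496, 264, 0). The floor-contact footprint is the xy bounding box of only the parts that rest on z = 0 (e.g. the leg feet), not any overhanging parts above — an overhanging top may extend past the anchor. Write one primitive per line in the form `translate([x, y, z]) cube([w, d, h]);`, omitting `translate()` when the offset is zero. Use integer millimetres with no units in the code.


translate([496, 264, 0]) cube([60, 26, 792]);
translate([727, 264, 0]) cube([60, 26, 792]);
translate([556, 264, 0]) cube([171, 26, 60]);
translate([556, 264, 732]) cube([171, 26, 60]);


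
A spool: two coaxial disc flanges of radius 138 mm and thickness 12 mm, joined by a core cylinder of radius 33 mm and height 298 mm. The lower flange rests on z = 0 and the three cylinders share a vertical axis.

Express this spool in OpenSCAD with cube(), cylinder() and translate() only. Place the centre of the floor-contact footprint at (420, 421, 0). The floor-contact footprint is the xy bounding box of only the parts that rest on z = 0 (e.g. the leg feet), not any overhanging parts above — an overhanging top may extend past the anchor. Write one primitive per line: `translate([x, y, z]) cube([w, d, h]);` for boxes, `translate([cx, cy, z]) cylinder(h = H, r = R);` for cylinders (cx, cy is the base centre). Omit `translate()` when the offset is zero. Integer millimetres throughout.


translate([420, 421, 0]) cylinder(h = 12, r = 138);
translate([420, 421, 12]) cylinder(h = 298, r = 33);
translate([420, 421, 310]) cylinder(h = 12, r = 138);
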